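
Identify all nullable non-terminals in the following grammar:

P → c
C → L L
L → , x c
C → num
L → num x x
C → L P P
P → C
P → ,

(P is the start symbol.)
A non-terminal is nullable if it can derive ε (the empty string): either it has an ε-production, or it has a production whose right-hand side consists entirely of nullable non-terminals.

There are no ε-productions, so no non-terminal can derive ε.
No non-terminals are nullable.

Answer: None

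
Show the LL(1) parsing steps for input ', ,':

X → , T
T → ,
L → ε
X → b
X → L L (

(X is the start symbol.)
LL(1) parsing maintains a stack (initially the start symbol over $) and the input. At each step: if the stack top is a terminal, match it against the current input token; if it is a non-terminal N, replace it with the RHS of M[N, lookahead] (the unique production whose predict set contains the lookahead).

Stack is shown with the top on the left.

Stack  Input  Action
--------------------
X $    , , $  output X → , T
, T $  , , $  match ','
T $    , $    output T → ,
, $    , $    match ','
$      $      accept

The string is accepted.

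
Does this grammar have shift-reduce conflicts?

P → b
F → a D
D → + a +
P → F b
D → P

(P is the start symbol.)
A shift-reduce conflict occurs when an LR(0) state has both:
  - a complete (reduce) item [A → α .] (dot at the end), and
  - a shift item [B → β . c γ] (dot before a terminal).

Augment with P' → P and build the canonical LR(0) collection (I0 = CLOSURE({[P' → . P]}), then GOTO on every symbol after a dot until no new states appear). It has 11 states:
  I0: { [F → . a D], [P → . F b], [P → . b], [P' → . P] }  — shift
  I1: { [P → F . b] }  — shift
  I2: { [P' → P .] }  — accept
  I3: { [D → . + a +], [D → . P], [F → . a D], [F → a . D], [P → . F b], [P → . b] }  — shift
  I4: { [P → b .] }  — reduce
  I5: { [D → + . a +] }  — shift
  I6: { [F → a D .] }  — reduce
  I7: { [D → P .] }  — reduce
  I8: { [D → + a . +] }  — shift
  I9: { [D → + a + .] }  — reduce
  I10: { [P → F b .] }  — reduce

No state contains both a complete item and a shift item.

Answer: No shift-reduce conflicts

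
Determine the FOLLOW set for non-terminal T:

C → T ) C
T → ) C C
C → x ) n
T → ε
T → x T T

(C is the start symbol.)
To compute FOLLOW(T), find every occurrence of T on a right-hand side N → α T β: add FIRST(β) \ {ε}, and if β is empty or nullable also add FOLLOW(N). Iterate to a fixed point.

In C → T ) C: T is followed by ')' C, add FIRST(')' C) \ {ε} = { ')' }
In T → x T T: T is followed by T, add FIRST(T) \ {ε} = { ')', 'x' }
  T is nullable, so FOLLOW(T) is also included — that is the set being defined, nothing new
In T → x T T: T is at the end; this adds FOLLOW(T) to itself — nothing new

Taking the union: FOLLOW(T) = { ')', 'x' }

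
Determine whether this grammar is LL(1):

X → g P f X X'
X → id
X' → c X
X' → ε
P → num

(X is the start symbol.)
A grammar is LL(1) if for each non-terminal N with multiple productions, the predict sets of those productions are pairwise disjoint, where PREDICT(N → α) = (FIRST(α) \ {ε}) ∪ (FOLLOW(N) if α ⇒* ε).

Relevant sets:
  FOLLOW(X') = { $, 'c' }

For X:
  PREDICT(X → g P f X X') = { 'g' }
  PREDICT(X → id) = { 'id' }
For X':
  PREDICT(X' → c X) = { 'c' }
  PREDICT(X' → ε) = { $, 'c' }
P has a single production, so nothing to check there.

Conflict found: Predict set conflict for X': { 'c' }
The grammar is NOT LL(1).

Answer: No. Predict set conflict for X': { 'c' }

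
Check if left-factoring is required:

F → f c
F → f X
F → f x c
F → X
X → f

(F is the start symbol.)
Left-factoring is needed when two productions for the same non-terminal
share a common prefix on the right-hand side.

Productions for F:
  F → f c
  F → f X
  F → f x c
  F → X

Found common prefix 'f' in productions for F

Answer: Yes, F has productions with common prefix 'f'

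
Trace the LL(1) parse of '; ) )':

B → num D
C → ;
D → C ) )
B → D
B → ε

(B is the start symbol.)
LL(1) parsing maintains a stack (initially the start symbol over $) and the input. At each step: if the stack top is a terminal, match it against the current input token; if it is a non-terminal N, replace it with the RHS of M[N, lookahead] (the unique production whose predict set contains the lookahead).

Stack is shown with the top on the left.

Stack    Input    Action
------------------------
B $      ; ) ) $  output B → D
D $      ; ) ) $  output D → C ) )
C ) ) $  ; ) ) $  output C → ;
; ) ) $  ; ) ) $  match ';'
) ) $    ) ) $    match ')'
) $      ) $      match ')'
$        $        accept

The string is accepted.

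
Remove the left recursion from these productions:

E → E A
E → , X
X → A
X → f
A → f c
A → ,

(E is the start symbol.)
E → , X E'
E' → A E'
E' → ε
X → A
X → f
A → f c
A → ,

E is directly left-recursive. The standard transformation for
  A → A α₁ | ... | A α_m | β₁ | ... | β_n
is
  A  → β₁ A' | ... | β_n A'
  A' → α₁ A' | ... | α_m A' | ε

E → , X becomes E → , X E'
E → E A becomes E' → A E'
Add E' → ε

Productions for other non-terminals are unchanged:
  X → A
  X → f
  A → f c
  A → ,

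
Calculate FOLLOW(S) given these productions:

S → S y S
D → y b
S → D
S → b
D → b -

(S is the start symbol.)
To compute FOLLOW(S), find every occurrence of S on a right-hand side N → α S β: add FIRST(β) \ {ε}, and if β is empty or nullable also add FOLLOW(N). Iterate to a fixed point.

S is the start symbol, so $ ∈ FOLLOW(S).
In S → S y S: S is followed by y S, add FIRST(y S) \ {ε} = { 'y' }
In S → S y S: S is at the end; this adds FOLLOW(S) to itself — nothing new

Taking the union: FOLLOW(S) = { $, 'y' }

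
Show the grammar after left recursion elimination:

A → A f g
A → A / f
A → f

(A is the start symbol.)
A → f A'
A' → f g A'
A' → / f A'
A' → ε

A is directly left-recursive. The standard transformation for
  A → A α₁ | ... | A α_m | β₁ | ... | β_n
is
  A  → β₁ A' | ... | β_n A'
  A' → α₁ A' | ... | α_m A' | ε

A → f becomes A → f A'
A → A f g becomes A' → f g A'
A → A / f becomes A' → / f A'
Add A' → ε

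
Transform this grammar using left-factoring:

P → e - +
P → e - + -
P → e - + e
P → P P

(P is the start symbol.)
Left-factoring transforms A → αβ₁ | αβ₂ into A → αA' and A' → β₁ | β₂
(α is the longest common prefix among the alternatives). Repeat until
no nonterminal has two alternatives with a common prefix.

Round 1: P has alternatives sharing prefix 'e - +'. Introduce P': P → e - + P'
  Add: P' → ε
  Add: P' → -
  Add: P' → e

No remaining common prefixes — done.

Resulting grammar:
P → e - + P'
P' → ε
P' → -
P' → e
P → P P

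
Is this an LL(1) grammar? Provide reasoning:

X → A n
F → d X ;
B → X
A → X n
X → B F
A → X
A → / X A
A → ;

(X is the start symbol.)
No. Predict set conflict for X: { '/', ';' }

A grammar is LL(1) if for each non-terminal N with multiple productions, the predict sets of those productions are pairwise disjoint, where PREDICT(N → α) = (FIRST(α) \ {ε}) ∪ (FOLLOW(N) if α ⇒* ε).

Relevant sets:
  FIRST(A) = { '/', ';' }
  FIRST(B) = { '/', ';' }
  FIRST(X) = { '/', ';' }

For X:
  PREDICT(X → A n) = { '/', ';' }
  PREDICT(X → B F) = { '/', ';' }
For A:
  PREDICT(A → X n) = { '/', ';' }
  PREDICT(A → X) = { '/', ';' }
  PREDICT(A → '/' X A) = { '/' }
  PREDICT(A → ';') = { ';' }
F, B have a single production, so nothing to check there.

Conflict found: Predict set conflict for X: { '/', ';' }
The grammar is NOT LL(1).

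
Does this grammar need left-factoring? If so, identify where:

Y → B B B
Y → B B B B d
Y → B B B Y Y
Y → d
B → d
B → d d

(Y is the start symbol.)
Yes, Y has productions with common prefix 'B B B'; B has productions with common prefix 'd'

Left-factoring is needed when two productions for the same non-terminal
share a common prefix on the right-hand side.

Productions for Y:
  Y → B B B
  Y → B B B B d
  Y → B B B Y Y
  Y → d
Productions for B:
  B → d
  B → d d

Found common prefix 'B B B' in productions for Y
Found common prefix 'd' in productions for B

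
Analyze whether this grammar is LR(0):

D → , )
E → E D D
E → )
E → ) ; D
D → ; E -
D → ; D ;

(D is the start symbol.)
No. Shift-reduce conflict between [E → ) .] and [E → ) . ; D]

Augment with D' → D and build the canonical LR(0) collection (I0 = CLOSURE({[D' → . D]}), then GOTO on every symbol after a dot until no new states appear). It has 14 states:
  I0: { [D → . , )], [D → . ; D ;], [D → . ; E -], [D' → . D] }  — shift
  I1: { [D → , . )] }  — shift
  I2: { [D → . , )], [D → . ; D ;], [D → . ; E -], [D → ; . D ;], [D → ; . E -], [E → . ) ; D], [E → . )], [E → . E D D] }  — shift
  I3: { [D' → D .] }  — accept
  I4: { [E → ) . ; D], [E → ) .] }  — shift, reduce
  I5: { [D → ; D . ;] }  — shift
  I6: { [D → . , )], [D → . ; D ;], [D → . ; E -], [D → ; E . -], [E → E . D D] }  — shift
  I7: { [D → ; E - .] }  — reduce
  I8: { [D → . , )], [D → . ; D ;], [D → . ; E -], [E → E D . D] }  — shift
  I9: { [E → E D D .] }  — reduce
  I10: { [D → ; D ; .] }  — reduce
  I11: { [D → . , )], [D → . ; D ;], [D → . ; E -], [E → ) ; . D] }  — shift
  I12: { [E → ) ; D .] }  — reduce
  I13: { [D → , ) .] }  — reduce

Conflict in state I4:
  Shift-reduce conflict between [E → ) .] and [E → ) . ; D]
So the grammar is NOT LR(0).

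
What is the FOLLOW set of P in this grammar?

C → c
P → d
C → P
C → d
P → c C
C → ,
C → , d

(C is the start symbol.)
{ $ }

In C → P: P is at the end, add FOLLOW(C)

The FOLLOW sets referred to above (computed the same way, to a fixed point):
  FOLLOW(C) = { $ }

Taking the union: FOLLOW(P) = { $ }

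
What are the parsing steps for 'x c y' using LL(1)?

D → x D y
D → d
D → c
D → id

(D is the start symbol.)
LL(1) parsing maintains a stack (initially the start symbol over $) and the input. At each step: if the stack top is a terminal, match it against the current input token; if it is a non-terminal N, replace it with the RHS of M[N, lookahead] (the unique production whose predict set contains the lookahead).

Stack is shown with the top on the left.

Stack    Input    Action
------------------------
D $      x c y $  output D → x D y
x D y $  x c y $  match 'x'
D y $    c y $    output D → c
c y $    c y $    match 'c'
y $      y $      match 'y'
$        $        accept

The string is accepted.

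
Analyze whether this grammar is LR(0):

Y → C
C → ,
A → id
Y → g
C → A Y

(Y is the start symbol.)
Yes, the grammar is LR(0)

A grammar is LR(0) if no state in the canonical LR(0) collection has:
  - both a shift item (dot before a terminal) and a complete item (shift-reduce conflict), or
  - two or more complete items (reduce-reduce conflict; the accept item [Y' → Y .] counts as a complete item here).

Augment with Y' → Y and build the canonical LR(0) collection (I0 = CLOSURE({[Y' → . Y]}), then GOTO on every symbol after a dot until no new states appear). It has 8 states:
  I0: { [A → . id], [C → . ,], [C → . A Y], [Y → . C], [Y → . g], [Y' → . Y] }  — shift
  I1: { [C → , .] }  — reduce
  I2: { [A → . id], [C → . ,], [C → . A Y], [C → A . Y], [Y → . C], [Y → . g] }  — shift
  I3: { [Y → C .] }  — reduce
  I4: { [Y' → Y .] }  — accept
  I5: { [Y → g .] }  — reduce
  I6: { [A → id .] }  — reduce
  I7: { [C → A Y .] }  — reduce

Every state is either a pure shift/goto state or contains exactly one complete item and nothing to shift — no conflicts. The grammar is LR(0).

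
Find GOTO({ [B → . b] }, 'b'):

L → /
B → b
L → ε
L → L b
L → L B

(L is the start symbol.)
GOTO(I, 'b') = CLOSURE({ [A → αX.β] : [A → α.Xβ] ∈ I, X = 'b' })

Items with dot before 'b', with the dot advanced:
  [B → . b] → [B → b .]
Closure adds nothing (no advanced item has the dot before a non-terminal).

GOTO = { [B → b .] }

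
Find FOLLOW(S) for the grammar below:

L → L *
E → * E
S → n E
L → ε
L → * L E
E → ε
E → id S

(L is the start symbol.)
To compute FOLLOW(S), find every occurrence of S on a right-hand side N → α S β: add FIRST(β) \ {ε}, and if β is empty or nullable also add FOLLOW(N). Iterate to a fixed point.

In E → id S: S is at the end, add FOLLOW(E)

The FOLLOW sets referred to above (computed the same way, to a fixed point):
  FOLLOW(E) = { $, '*', 'id' }

Taking the union: FOLLOW(S) = { $, '*', 'id' }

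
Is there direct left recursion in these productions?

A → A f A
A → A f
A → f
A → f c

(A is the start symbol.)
A → A f A: LEFT RECURSIVE (starts with A)
A → A f: LEFT RECURSIVE (starts with A)
A → f: starts with f
A → f c: starts with f

The grammar has direct left recursion on: A.

Answer: Yes, A is left-recursive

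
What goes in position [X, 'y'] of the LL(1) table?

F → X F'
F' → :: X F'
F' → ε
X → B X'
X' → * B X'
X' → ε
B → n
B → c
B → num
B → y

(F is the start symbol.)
To find M[X, 'y'], we find productions for X where 'y' is in the predict set (PREDICT(N → α) = (FIRST(α) \ {ε}) ∪ (FOLLOW(N) if α ⇒* ε)).

Relevant sets:
  FIRST(B) = { 'c', 'n', 'num', 'y' }

X → B X': PREDICT = { 'c', 'n', 'num', 'y' }
  'y' is in predict set, so this production goes in M[X, 'y']

M[X, 'y'] = X → B X'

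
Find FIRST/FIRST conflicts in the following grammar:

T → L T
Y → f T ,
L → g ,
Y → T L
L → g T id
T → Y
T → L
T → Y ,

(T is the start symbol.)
A FIRST/FIRST conflict occurs when two productions N → α and N → β for the same non-terminal have FIRST(α) ∩ FIRST(β) ≠ ∅ (with ε ∈ FIRST of a nullable right-hand side, so two nullable alternatives also conflict).

FIRST sets of the non-terminals at (or reachable through a nullable prefix from) the front of some alternative:
  FIRST(L) = { 'g' }
  FIRST(Y) = { 'f', 'g' }
  FIRST(T) = { 'f', 'g' }

Productions for T:
  T → L T: FIRST = { 'g' }
  T → Y: FIRST = { 'f', 'g' }
  T → L: FIRST = { 'g' }
  T → Y ,: FIRST = { 'f', 'g' }
Productions for Y:
  Y → f T ,: FIRST = { 'f' }
  Y → T L: FIRST = { 'f', 'g' }
Productions for L:
  L → g ,: FIRST = { 'g' }
  L → g T id: FIRST = { 'g' }

Conflict for T: T → L T and T → Y
  Overlap: { 'g' }
Conflict for T: T → L T and T → L
  Overlap: { 'g' }
Conflict for T: T → L T and T → Y ,
  Overlap: { 'g' }
Conflict for T: T → Y and T → L
  Overlap: { 'g' }
Conflict for T: T → Y and T → Y ,
  Overlap: { 'f', 'g' }
Conflict for T: T → L and T → Y ,
  Overlap: { 'g' }
Conflict for Y: Y → f T , and Y → T L
  Overlap: { 'f' }
Conflict for L: L → g , and L → g T id
  Overlap: { 'g' }

Answer: Yes. T → L T / T → Y on { 'g' }; T → L T / T → L on { 'g' }; T → L T / T → Y ',' on { 'g' }; T → Y / T → L on { 'g' }; T → Y / T → Y ',' on { 'f', 'g' }; T → L / T → Y ',' on { 'g' }; Y → f T ',' / Y → T L on { 'f' }; L → g ',' / L → g T id on { 'g' }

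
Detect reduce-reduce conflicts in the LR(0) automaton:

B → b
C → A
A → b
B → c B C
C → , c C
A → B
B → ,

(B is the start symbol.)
A reduce-reduce conflict occurs when an LR(0) state has two complete items [A → α .] and [B → β .] — both call for a reduction, and with no lookahead the parser cannot choose between them.

Augment with B' → B and build the canonical LR(0) collection (I0 = CLOSURE({[B' → . B]}), then GOTO on every symbol after a dot until no new states appear). It has 13 states:
  I0: { [B → . ,], [B → . b], [B → . c B C], [B' → . B] }  — shift
  I1: { [B → , .] }  — reduce
  I2: { [B' → B .] }  — accept
  I3: { [B → b .] }  — reduce
  I4: { [B → . ,], [B → . b], [B → . c B C], [B → c . B C] }  — shift
  I5: { [A → . B], [A → . b], [B → . ,], [B → . b], [B → . c B C], [B → c B . C], [C → . , c C], [C → . A] }  — shift
  I6: { [B → , .], [C → , . c C] }  — shift, reduce
  I7: { [C → A .] }  — reduce
  I8: { [A → B .] }  — reduce
  I9: { [B → c B C .] }  — reduce
  I10: { [A → b .], [B → b .] }  — 2 reduces
  I11: { [A → . B], [A → . b], [B → . ,], [B → . b], [B → . c B C], [C → , c . C], [C → . , c C], [C → . A] }  — shift
  I12: { [C → , c C .] }  — reduce

I10 contains complete items [A → b .], [B → b .] — reduce-reduce conflict.

Answer: Yes — I10: [A → b .] vs [B → b .]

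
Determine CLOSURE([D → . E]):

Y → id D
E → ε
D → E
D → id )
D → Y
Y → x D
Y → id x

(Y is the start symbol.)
{ [D → . E], [E → .] }

To compute CLOSURE, for each item [A → α.Bβ] where B is a non-terminal, add [B → .γ] for all productions B → γ; repeat for the newly added items until nothing changes.

Start with: [D → . E]
  [D → . E] has the dot before E: add [E → .]
No further items can be added.

CLOSURE = { [D → . E], [E → .] }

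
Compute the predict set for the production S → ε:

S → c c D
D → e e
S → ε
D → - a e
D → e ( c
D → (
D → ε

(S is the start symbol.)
PREDICT(S → ε) = (FIRST(RHS) \ {ε}) ∪ (FOLLOW(S) if ε ∈ FIRST(RHS), i.e. RHS ⇒* ε)
The right-hand side is ε (FIRST(ε) = { ε }), so the predict set is FOLLOW(S) = { $ }
PREDICT(S → ε) = { $ }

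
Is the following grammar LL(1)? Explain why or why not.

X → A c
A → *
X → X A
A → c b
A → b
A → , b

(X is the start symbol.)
No. Predict set conflict for X: { '*', ',', 'b', 'c' }

Relevant sets:
  FIRST(A) = { '*', ',', 'b', 'c' }
  FIRST(X) = { '*', ',', 'b', 'c' }

For X:
  PREDICT(X → A c) = { '*', ',', 'b', 'c' }
  PREDICT(X → X A) = { '*', ',', 'b', 'c' }
For A:
  PREDICT(A → '*') = { '*' }
  PREDICT(A → c b) = { 'c' }
  PREDICT(A → b) = { 'b' }
  PREDICT(A → ',' b) = { ',' }

Conflict found: Predict set conflict for X: { '*', ',', 'b', 'c' }
The grammar is NOT LL(1).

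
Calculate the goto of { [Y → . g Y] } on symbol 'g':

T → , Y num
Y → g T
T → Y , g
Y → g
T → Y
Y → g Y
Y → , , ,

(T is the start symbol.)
GOTO(I, 'g') = CLOSURE({ [A → αX.β] : [A → α.Xβ] ∈ I, X = 'g' })

Items with dot before 'g', with the dot advanced:
  [Y → . g Y] → [Y → g . Y]
Closure of the advanced items:
  [Y → g . Y] has the dot before Y: add [Y → . g T], [Y → . g], [Y → . g Y], [Y → . , , ,]

GOTO = { [Y → . , , ,], [Y → . g T], [Y → . g Y], [Y → . g], [Y → g . Y] }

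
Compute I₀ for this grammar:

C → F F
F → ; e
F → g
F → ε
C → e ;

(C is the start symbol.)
{ [C → . F F], [C → . e ;], [C' → . C], [F → . ; e], [F → . g], [F → .] }

First, augment the grammar with C' → C
I₀ = CLOSURE({ [C' → . C] }):
  [C' → . C] has the dot before C: add [C → . F F], [C → . e ;]
  [C → . F F] has the dot before F: add [F → . ; e], [F → . g], [F → .]
No further items can be added.

I₀ = { [C → . F F], [C → . e ;], [C' → . C], [F → . ; e], [F → . g], [F → .] }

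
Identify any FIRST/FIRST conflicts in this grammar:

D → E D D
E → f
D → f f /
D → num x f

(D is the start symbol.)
A FIRST/FIRST conflict occurs when two productions N → α and N → β for the same non-terminal have FIRST(α) ∩ FIRST(β) ≠ ∅ (with ε ∈ FIRST of a nullable right-hand side, so two nullable alternatives also conflict).

FIRST sets of the non-terminals at (or reachable through a nullable prefix from) the front of some alternative:
  FIRST(E) = { 'f' }

Productions for D:
  D → E D D: FIRST = { 'f' }
  D → f f /: FIRST = { 'f' }
  D → num x f: FIRST = { 'num' }
E has only one production, so no FIRST/FIRST conflict is possible there.

Conflict for D: D → E D D and D → f f /
  Overlap: { 'f' }

Answer: Yes. D → E D D / D → f f '/' on { 'f' }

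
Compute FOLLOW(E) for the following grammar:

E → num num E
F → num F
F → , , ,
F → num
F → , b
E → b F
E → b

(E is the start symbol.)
{ $ }

E is the start symbol, so $ ∈ FOLLOW(E).
In E → num num E: E is at the end; this adds FOLLOW(E) to itself — nothing new

Taking the union: FOLLOW(E) = { $ }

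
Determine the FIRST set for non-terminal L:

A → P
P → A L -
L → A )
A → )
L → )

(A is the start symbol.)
To compute FIRST(L), examine every production with L on the left-hand side, reading each right-hand side left to right until a non-nullable symbol is reached.

FIRST sets of the other non-terminals involved (by the same procedure, iterated to a fixed point):
  FIRST(A) = { ')' }

From L → A ):
  - A is a non-terminal: add FIRST(A) \ {ε} = { ')' }
    A is not nullable, so stop
From L → ):
  - ')' is a terminal: add ')' and stop

Collecting: FIRST(L) = { ')' }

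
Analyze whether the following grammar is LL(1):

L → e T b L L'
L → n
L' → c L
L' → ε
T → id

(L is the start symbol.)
No. Predict set conflict for L': { 'c' }

A grammar is LL(1) if for each non-terminal N with multiple productions, the predict sets of those productions are pairwise disjoint, where PREDICT(N → α) = (FIRST(α) \ {ε}) ∪ (FOLLOW(N) if α ⇒* ε).

Relevant sets:
  FOLLOW(L') = { $, 'c' }

For L:
  PREDICT(L → e T b L L') = { 'e' }
  PREDICT(L → n) = { 'n' }
For L':
  PREDICT(L' → c L) = { 'c' }
  PREDICT(L' → ε) = { $, 'c' }
T has a single production, so nothing to check there.

Conflict found: Predict set conflict for L': { 'c' }
The grammar is NOT LL(1).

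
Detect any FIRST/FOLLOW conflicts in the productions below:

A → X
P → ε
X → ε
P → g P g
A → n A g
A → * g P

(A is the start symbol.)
Nullable non-terminals: A, P, X.
FIRST sets used below: FIRST(X) = { ε }

A: nullable alternative(s) A → X; FOLLOW(A) = { $, 'g' }
  A → X: FIRST \ {ε} = { } — this is the only nullable alternative, skip
  A → n A g: FIRST \ {ε} = { 'n' } — disjoint from FOLLOW(A)
  A → * g P: FIRST \ {ε} = { '*' } — disjoint from FOLLOW(A)

P: nullable alternative(s) P → ε; FOLLOW(P) = { $, 'g' }
  P → ε: FIRST \ {ε} = { } — this is the only nullable alternative, skip
  P → g P g: FIRST \ {ε} = { 'g' } — overlaps FOLLOW(P) on { 'g' }: CONFLICT
X has a nullable alternative but only one production, so nothing to check.

So the grammar has 1 FIRST/FOLLOW conflict (marked CONFLICT above).

Answer: Yes. P → g P g with FOLLOW(P) on { 'g' }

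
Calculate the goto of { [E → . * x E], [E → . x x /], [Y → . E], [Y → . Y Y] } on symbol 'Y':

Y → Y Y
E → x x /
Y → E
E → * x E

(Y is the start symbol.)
{ [E → . * x E], [E → . x x /], [Y → . E], [Y → . Y Y], [Y → Y . Y] }

GOTO(I, 'Y') = CLOSURE({ [A → αX.β] : [A → α.Xβ] ∈ I, X = 'Y' })

Items with dot before 'Y', with the dot advanced:
  [Y → . Y Y] → [Y → Y . Y]
Closure of the advanced items:
  [Y → Y . Y] has the dot before Y: add [Y → . Y Y], [Y → . E]
  [Y → . E] has the dot before E: add [E → . x x /], [E → . * x E]

GOTO = { [E → . * x E], [E → . x x /], [Y → . E], [Y → . Y Y], [Y → Y . Y] }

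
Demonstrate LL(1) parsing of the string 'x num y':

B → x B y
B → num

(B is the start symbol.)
LL(1) parsing maintains a stack (initially the start symbol over $) and the input. At each step: if the stack top is a terminal, match it against the current input token; if it is a non-terminal N, replace it with the RHS of M[N, lookahead] (the unique production whose predict set contains the lookahead).

Stack is shown with the top on the left.

Stack    Input      Action
--------------------------
B $      x num y $  output B → x B y
x B y $  x num y $  match 'x'
B y $    num y $    output B → num
num y $  num y $    match 'num'
y $      y $        match 'y'
$        $          accept

The string is accepted.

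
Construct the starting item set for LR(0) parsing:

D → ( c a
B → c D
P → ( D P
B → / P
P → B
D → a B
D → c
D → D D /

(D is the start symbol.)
First, augment the grammar with D' → D
I₀ = CLOSURE({ [D' → . D] }):
  [D' → . D] has the dot before D: add [D → . ( c a], [D → . a B], [D → . c], [D → . D D /]
No further items can be added.

I₀ = { [D → . ( c a], [D → . D D /], [D → . a B], [D → . c], [D' → . D] }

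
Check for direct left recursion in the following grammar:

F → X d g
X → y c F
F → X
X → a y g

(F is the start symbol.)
No direct left recursion

Direct left recursion occurs when N → N α for some non-terminal N (the right-hand side begins with the left-hand side itself).

F → X d g: starts with X
X → y c F: starts with y
F → X: starts with X
X → a y g: starts with a

No direct left recursion found.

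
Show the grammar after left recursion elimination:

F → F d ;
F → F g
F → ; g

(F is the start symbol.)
F is directly left-recursive. The standard transformation for
  A → A α₁ | ... | A α_m | β₁ | ... | β_n
is
  A  → β₁ A' | ... | β_n A'
  A' → α₁ A' | ... | α_m A' | ε

F → ; g becomes F → ; g F'
F → F d ; becomes F' → d ; F'
F → F g becomes F' → g F'
Add F' → ε

Resulting grammar:
F → ; g F'
F' → d ; F'
F' → g F'
F' → ε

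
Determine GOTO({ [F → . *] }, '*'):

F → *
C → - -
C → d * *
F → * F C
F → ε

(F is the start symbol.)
GOTO(I, '*') = CLOSURE({ [A → αX.β] : [A → α.Xβ] ∈ I, X = '*' })

Items with dot before '*', with the dot advanced:
  [F → . *] → [F → * .]
Closure adds nothing (no advanced item has the dot before a non-terminal).

GOTO = { [F → * .] }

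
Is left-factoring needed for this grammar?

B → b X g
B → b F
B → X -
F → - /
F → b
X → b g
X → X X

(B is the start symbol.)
Left-factoring is needed when two productions for the same non-terminal
share a common prefix on the right-hand side.

Productions for B:
  B → b X g
  B → b F
  B → X -
Productions for F:
  F → - /
  F → b
Productions for X:
  X → b g
  X → X X

Found common prefix 'b' in productions for B

Answer: Yes, B has productions with common prefix 'b'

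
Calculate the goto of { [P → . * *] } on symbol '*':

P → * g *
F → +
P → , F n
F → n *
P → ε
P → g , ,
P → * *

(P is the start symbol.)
GOTO(I, '*') = CLOSURE({ [A → αX.β] : [A → α.Xβ] ∈ I, X = '*' })

Items with dot before '*', with the dot advanced:
  [P → . * *] → [P → * . *]
Closure adds nothing (no advanced item has the dot before a non-terminal).

GOTO = { [P → * . *] }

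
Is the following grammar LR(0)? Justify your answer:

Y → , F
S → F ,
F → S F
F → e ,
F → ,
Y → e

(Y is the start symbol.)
Augment with Y' → Y and build the canonical LR(0) collection (I0 = CLOSURE({[Y' → . Y]}), then GOTO on every symbol after a dot until no new states appear). It has 11 states:
  I0: { [Y → . , F], [Y → . e], [Y' → . Y] }  — shift
  I1: { [F → . ,], [F → . S F], [F → . e ,], [S → . F ,], [Y → , . F] }  — shift
  I2: { [Y' → Y .] }  — accept
  I3: { [Y → e .] }  — reduce
  I4: { [F → , .] }  — reduce
  I5: { [S → F . ,], [Y → , F .] }  — shift, reduce
  I6: { [F → . ,], [F → . S F], [F → . e ,], [F → S . F], [S → . F ,] }  — shift
  I7: { [F → e . ,] }  — shift
  I8: { [F → e , .] }  — reduce
  I9: { [F → S F .], [S → F . ,] }  — shift, reduce
  I10: { [S → F , .] }  — reduce

Conflict in state I5:
  Shift-reduce conflict between [Y → , F .] and [S → F . ,]
So the grammar is NOT LR(0).

Answer: No. Shift-reduce conflict between [Y → , F .] and [S → F . ,]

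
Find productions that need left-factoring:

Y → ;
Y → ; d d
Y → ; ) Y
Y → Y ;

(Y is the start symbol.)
Yes, Y has productions with common prefix ';'

Left-factoring is needed when two productions for the same non-terminal
share a common prefix on the right-hand side.

Productions for Y:
  Y → ;
  Y → ; d d
  Y → ; ) Y
  Y → Y ;

Found common prefix ';' in productions for Y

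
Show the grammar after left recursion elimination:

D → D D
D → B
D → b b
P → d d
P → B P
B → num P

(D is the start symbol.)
D is directly left-recursive. The standard transformation for
  A → A α₁ | ... | A α_m | β₁ | ... | β_n
is
  A  → β₁ A' | ... | β_n A'
  A' → α₁ A' | ... | α_m A' | ε

D → B becomes D → B D'
D → b b becomes D → b b D'
D → D D becomes D' → D D'
Add D' → ε

Productions for other non-terminals are unchanged:
  P → d d
  P → B P
  B → num P

Resulting grammar:
D → B D'
D → b b D'
D' → D D'
D' → ε
P → d d
P → B P
B → num P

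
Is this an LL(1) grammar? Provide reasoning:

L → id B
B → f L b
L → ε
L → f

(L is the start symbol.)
Relevant sets:
  FOLLOW(L) = { $, 'b' }

For L:
  PREDICT(L → id B) = { 'id' }
  PREDICT(L → ε) = { $, 'b' }
  PREDICT(L → f) = { 'f' }
B has a single production, so nothing to check there.

All predict sets are disjoint. The grammar IS LL(1).

Answer: Yes, the grammar is LL(1).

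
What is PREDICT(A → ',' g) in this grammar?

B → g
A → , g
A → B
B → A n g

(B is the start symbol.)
{ ',' }

PREDICT(A → ',' g) = (FIRST(RHS) \ {ε}) ∪ (FOLLOW(A) if ε ∈ FIRST(RHS), i.e. RHS ⇒* ε)
FIRST(',' g) = { ',' }
ε ∉ FIRST(',' g), so FOLLOW(A) is not added.
PREDICT(A → ',' g) = { ',' }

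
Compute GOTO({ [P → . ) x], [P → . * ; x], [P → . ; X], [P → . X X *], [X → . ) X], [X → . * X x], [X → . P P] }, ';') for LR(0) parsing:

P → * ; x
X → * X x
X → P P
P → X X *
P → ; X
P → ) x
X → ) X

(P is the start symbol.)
{ [P → . ) x], [P → . * ; x], [P → . ; X], [P → . X X *], [P → ; . X], [X → . ) X], [X → . * X x], [X → . P P] }

GOTO(I, ';') = CLOSURE({ [A → αX.β] : [A → α.Xβ] ∈ I, X = ';' })

Items with dot before ';', with the dot advanced:
  [P → . ; X] → [P → ; . X]
Closure of the advanced items:
  [P → ; . X] has the dot before X: add [X → . * X x], [X → . P P], [X → . ) X]
  [X → . P P] has the dot before P: add [P → . * ; x], [P → . X X *], [P → . ; X], [P → . ) x]

GOTO = { [P → . ) x], [P → . * ; x], [P → . ; X], [P → . X X *], [P → ; . X], [X → . ) X], [X → . * X x], [X → . P P] }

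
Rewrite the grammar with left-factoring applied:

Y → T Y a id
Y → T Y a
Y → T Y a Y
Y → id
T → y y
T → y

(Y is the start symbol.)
Y → T Y a Y'
Y' → id
Y' → ε
Y' → Y
Y → id
T → y T'
T' → y
T' → ε

Left-factoring transforms A → αβ₁ | αβ₂ into A → αA' and A' → β₁ | β₂
(α is the longest common prefix among the alternatives). Repeat until
no nonterminal has two alternatives with a common prefix.

Round 1: Y has alternatives sharing prefix 'T Y a'. Introduce Y': Y → T Y a Y'
  Add: Y' → id
  Add: Y' → ε
  Add: Y' → Y

Round 2: T has alternatives sharing prefix 'y'. Introduce T': T → y T'
  Add: T' → y
  Add: T' → ε

No remaining common prefixes — done.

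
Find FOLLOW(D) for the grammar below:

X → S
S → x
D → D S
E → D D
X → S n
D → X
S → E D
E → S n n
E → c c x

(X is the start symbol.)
{ $, 'c', 'n', 'x' }

To compute FOLLOW(D), find every occurrence of D on a right-hand side N → α D β: add FIRST(β) \ {ε}, and if β is empty or nullable also add FOLLOW(N). Iterate to a fixed point.

In D → D S: D is followed by S, add FIRST(S) \ {ε} = { 'c', 'x' }
In E → D D: D is followed by D, add FIRST(D) \ {ε} = { 'c', 'x' }
In E → D D: D is at the end, add FOLLOW(E)
In S → E D: D is at the end, add FOLLOW(S)

The FOLLOW sets referred to above (computed the same way, to a fixed point):
  FOLLOW(E) = { 'c', 'x' }
  FOLLOW(S) = { $, 'c', 'n', 'x' }

Taking the union: FOLLOW(D) = { $, 'c', 'n', 'x' }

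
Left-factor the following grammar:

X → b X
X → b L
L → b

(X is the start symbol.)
Left-factoring transforms A → αβ₁ | αβ₂ into A → αA' and A' → β₁ | β₂
(α is the longest common prefix among the alternatives). Repeat until
no nonterminal has two alternatives with a common prefix.

Round 1: X has alternatives sharing prefix 'b'. Introduce X': X → b X'
  Add: X' → X
  Add: X' → L

No remaining common prefixes — done.

Resulting grammar:
X → b X'
X' → X
X' → L
L → b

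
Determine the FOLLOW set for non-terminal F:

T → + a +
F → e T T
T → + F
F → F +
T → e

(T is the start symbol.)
{ $, '+', 'e' }

In T → + F: F is at the end, add FOLLOW(T)
In F → F +: F is followed by '+', add FIRST('+') \ {ε} = { '+' }

The FOLLOW sets referred to above (computed the same way, to a fixed point):
  FOLLOW(T) = { $, '+', 'e' }

Taking the union: FOLLOW(F) = { $, '+', 'e' }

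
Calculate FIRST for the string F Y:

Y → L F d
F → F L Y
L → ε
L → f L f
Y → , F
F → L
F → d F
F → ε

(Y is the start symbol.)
FIRST sets of the non-terminals involved (from the grammar, by fixed-point iteration):
  FIRST(F) = { ',', 'd', 'f', ε }
  FIRST(Y) = { ',', 'd', 'f' }

To compute FIRST(F Y), process the symbols left to right:
Symbol F is a non-terminal. Add FIRST(F) \ {ε} = { ',', 'd', 'f' }
F is nullable (ε ∈ FIRST(F)), continue to the next symbol.
Symbol Y is a non-terminal. Add FIRST(Y) \ {ε} = { ',', 'd', 'f' }
Y is not nullable (ε ∉ FIRST(Y)), so stop here.
FIRST(F Y) = { ',', 'd', 'f' }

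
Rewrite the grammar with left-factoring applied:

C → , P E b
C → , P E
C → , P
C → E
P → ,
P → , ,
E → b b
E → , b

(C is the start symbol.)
C → , P C'
C' → E C''
C'' → b
C'' → ε
C' → ε
C → E
P → , P'
P' → ε
P' → ,
E → b b
E → , b

Left-factoring transforms A → αβ₁ | αβ₂ into A → αA' and A' → β₁ | β₂
(α is the longest common prefix among the alternatives). Repeat until
no nonterminal has two alternatives with a common prefix.

Round 1: C has alternatives sharing prefix ', P'. Introduce C': C → , P C'
  Add: C' → E b
  Add: C' → E
  Add: C' → ε

Round 2: C' has alternatives sharing prefix 'E'. Introduce C'': C' → E C''
  Add: C'' → b
  Add: C'' → ε

Round 3: P has alternatives sharing prefix ','. Introduce P': P → , P'
  Add: P' → ε
  Add: P' → ,

No remaining common prefixes — done.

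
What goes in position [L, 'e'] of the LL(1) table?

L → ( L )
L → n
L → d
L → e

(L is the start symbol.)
To find M[L, 'e'], we find productions for L where 'e' is in the predict set (PREDICT(N → α) = (FIRST(α) \ {ε}) ∪ (FOLLOW(N) if α ⇒* ε)).

L → ( L ): PREDICT = { '(' }
L → n: PREDICT = { 'n' }
L → d: PREDICT = { 'd' }
L → e: PREDICT = { 'e' }
  'e' is in predict set, so this production goes in M[L, 'e']

M[L, 'e'] = L → e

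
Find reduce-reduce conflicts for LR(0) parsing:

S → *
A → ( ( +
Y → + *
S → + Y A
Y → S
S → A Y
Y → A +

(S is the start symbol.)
Yes — I11: [S → * .] vs [Y → + * .]

Augment with S' → S and build the canonical LR(0) collection (I0 = CLOSURE({[S' → . S]}), then GOTO on every symbol after a dot until no new states appear). It has 16 states:
  I0: { [A → . ( ( +], [S → . *], [S → . + Y A], [S → . A Y], [S' → . S] }  — shift
  I1: { [A → ( . ( +] }  — shift
  I2: { [S → * .] }  — reduce
  I3: { [A → . ( ( +], [S → + . Y A], [S → . *], [S → . + Y A], [S → . A Y], [Y → . + *], [Y → . A +], [Y → . S] }  — shift
  I4: { [A → . ( ( +], [S → . *], [S → . + Y A], [S → . A Y], [S → A . Y], [Y → . + *], [Y → . A +], [Y → . S] }  — shift
  I5: { [S' → S .] }  — accept
  I6: { [A → . ( ( +], [S → + . Y A], [S → . *], [S → . + Y A], [S → . A Y], [Y → + . *], [Y → . + *], [Y → . A +], [Y → . S] }  — shift
  I7: { [A → . ( ( +], [S → . *], [S → . + Y A], [S → . A Y], [S → A . Y], [Y → . + *], [Y → . A +], [Y → . S], [Y → A . +] }  — shift
  I8: { [Y → S .] }  — reduce
  I9: { [S → A Y .] }  — reduce
  I10: { [A → . ( ( +], [S → + . Y A], [S → . *], [S → . + Y A], [S → . A Y], [Y → + . *], [Y → . + *], [Y → . A +], [Y → . S], [Y → A + .] }  — shift, reduce
  I11: { [S → * .], [Y → + * .] }  — 2 reduces
  I12: { [A → . ( ( +], [S → + Y . A] }  — shift
  I13: { [S → + Y A .] }  — reduce
  I14: { [A → ( ( . +] }  — shift
  I15: { [A → ( ( + .] }  — reduce

I11 contains complete items [S → * .], [Y → + * .] — reduce-reduce conflict.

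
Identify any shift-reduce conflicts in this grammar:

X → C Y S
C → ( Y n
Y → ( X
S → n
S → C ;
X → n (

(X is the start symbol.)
A shift-reduce conflict occurs when an LR(0) state has both:
  - a complete (reduce) item [A → α .] (dot at the end), and
  - a shift item [B → β . c γ] (dot before a terminal).

Augment with X' → X and build the canonical LR(0) collection (I0 = CLOSURE({[X' → . X]}), then GOTO on every symbol after a dot until no new states appear). It has 15 states:
  I0: { [C → . ( Y n], [X → . C Y S], [X → . n (], [X' → . X] }  — shift
  I1: { [C → ( . Y n], [Y → . ( X] }  — shift
  I2: { [X → C . Y S], [Y → . ( X] }  — shift
  I3: { [X' → X .] }  — accept
  I4: { [X → n . (] }  — shift
  I5: { [X → n ( .] }  — reduce
  I6: { [C → . ( Y n], [X → . C Y S], [X → . n (], [Y → ( . X] }  — shift
  I7: { [C → . ( Y n], [S → . C ;], [S → . n], [X → C Y . S] }  — shift
  I8: { [S → C . ;] }  — shift
  I9: { [X → C Y S .] }  — reduce
  I10: { [S → n .] }  — reduce
  I11: { [S → C ; .] }  — reduce
  I12: { [Y → ( X .] }  — reduce
  I13: { [C → ( Y . n] }  — shift
  I14: { [C → ( Y n .] }  — reduce

No state contains both a complete item and a shift item.

Answer: No shift-reduce conflicts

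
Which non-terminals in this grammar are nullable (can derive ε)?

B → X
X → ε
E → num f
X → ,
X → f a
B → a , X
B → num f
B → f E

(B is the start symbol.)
ε-productions: X → ε
So X is immediately nullable.
B → X: every symbol on the right is nullable, so B is nullable too.
No further non-terminal can be added: every production for the remaining non-terminals contains a terminal or a non-nullable non-terminal.
Nullable = { 'B', 'X' }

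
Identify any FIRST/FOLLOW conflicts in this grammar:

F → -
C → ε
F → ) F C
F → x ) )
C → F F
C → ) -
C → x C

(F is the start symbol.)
Yes. C → F F with FOLLOW(C) on { ')', '-', 'x' }; C → ')' '-' with FOLLOW(C) on { ')' }; C → x C with FOLLOW(C) on { 'x' }

A FIRST/FOLLOW conflict occurs when a non-terminal N has a nullable alternative N → β (β ⇒* ε) and another alternative N → α with FIRST(α) ∩ FOLLOW(N) ≠ ∅: on such a lookahead the parser cannot decide between expanding α and letting N vanish via β.

Nullable non-terminals: C.
FIRST sets used below: FIRST(F) = { ')', '-', 'x' }

C: nullable alternative(s) C → ε; FOLLOW(C) = { $, ')', '-', 'x' }
  C → ε: FIRST \ {ε} = { } — this is the only nullable alternative, skip
  C → F F: FIRST \ {ε} = { ')', '-', 'x' } — overlaps FOLLOW(C) on { ')', '-', 'x' }: CONFLICT
  C → ) -: FIRST \ {ε} = { ')' } — overlaps FOLLOW(C) on { ')' }: CONFLICT
  C → x C: FIRST \ {ε} = { 'x' } — overlaps FOLLOW(C) on { 'x' }: CONFLICT

F has no nullable alternative, so no FIRST/FOLLOW check is needed there.

So the grammar has 3 FIRST/FOLLOW conflicts (marked CONFLICT above).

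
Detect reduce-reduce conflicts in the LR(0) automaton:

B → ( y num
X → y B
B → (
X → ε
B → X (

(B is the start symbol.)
No reduce-reduce conflicts

Augment with B' → B and build the canonical LR(0) collection (I0 = CLOSURE({[B' → . B]}), then GOTO on every symbol after a dot until no new states appear). It has 9 states:
  I0: { [B → . ( y num], [B → . (], [B → . X (], [B' → . B], [X → . y B], [X → .] }  — shift, reduce
  I1: { [B → ( . y num], [B → ( .] }  — shift, reduce
  I2: { [B' → B .] }  — accept
  I3: { [B → X . (] }  — shift
  I4: { [B → . ( y num], [B → . (], [B → . X (], [X → . y B], [X → .], [X → y . B] }  — shift, reduce
  I5: { [X → y B .] }  — reduce
  I6: { [B → X ( .] }  — reduce
  I7: { [B → ( y . num] }  — shift
  I8: { [B → ( y num .] }  — reduce

No state contains more than one complete item.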